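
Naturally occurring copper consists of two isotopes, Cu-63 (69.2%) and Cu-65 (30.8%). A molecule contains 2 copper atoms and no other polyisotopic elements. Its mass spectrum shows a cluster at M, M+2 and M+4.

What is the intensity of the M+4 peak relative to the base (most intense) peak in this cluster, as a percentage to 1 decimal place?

19.8%

Term probabilities: M 0.4789, M+2 0.4263, M+4 0.0949. Base peak = M.
P(M) = C(2,0) × 0.692^2 × 0.308^0 = 1 × 0.478864 × 1.0000 = 0.478864 (base)
P(M+4) = C(2,2) × 0.692^0 × 0.308^2 = 1 × 1.0000 × 0.094864 = 0.094864
Relative intensity = 0.094864 / 0.478864 × 100 = 19.8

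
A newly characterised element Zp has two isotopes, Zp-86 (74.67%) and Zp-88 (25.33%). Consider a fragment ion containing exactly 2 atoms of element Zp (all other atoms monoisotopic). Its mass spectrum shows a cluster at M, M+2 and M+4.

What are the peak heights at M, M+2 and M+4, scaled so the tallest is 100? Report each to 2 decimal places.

Each Zp atom is independently Zp-86 (p = 0.7467) or Zp-88 (q = 0.2533); the cluster is the binomial expansion (p + q)^2.
P(M) = 0.7467^2 = 0.557561
P(M+2) = 2 × 0.7467^1 × 0.2533^1 = 0.378278
P(M+4) = 0.2533^2 = 0.064161
The M peak is largest (0.557561); scaling to 100 gives 100.00 : 67.85 : 11.51.

100.00 : 67.85 : 11.51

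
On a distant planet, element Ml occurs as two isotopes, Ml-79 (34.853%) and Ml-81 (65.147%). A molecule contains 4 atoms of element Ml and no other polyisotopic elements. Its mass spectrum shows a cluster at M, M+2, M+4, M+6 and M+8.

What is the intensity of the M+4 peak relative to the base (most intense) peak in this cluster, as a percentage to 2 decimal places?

Binomial terms of (0.34853 + 0.65147)^4: M 0.0148, M+2 0.1103, M+4 0.3093, M+6 0.3855, M+8 0.1801 → M+6 is the base peak.
P(M+6) = C(4,3) × 0.34853^1 × 0.65147^3 = 4 × 0.34853 × 0.27649244 = 0.385464 (base)
P(M+4) = C(4,2) × 0.34853^2 × 0.65147^2 = 6 × 0.12147316 × 0.42441316 = 0.309329
Relative intensity = 0.309329 / 0.385464 × 100 = 80.25

80.25%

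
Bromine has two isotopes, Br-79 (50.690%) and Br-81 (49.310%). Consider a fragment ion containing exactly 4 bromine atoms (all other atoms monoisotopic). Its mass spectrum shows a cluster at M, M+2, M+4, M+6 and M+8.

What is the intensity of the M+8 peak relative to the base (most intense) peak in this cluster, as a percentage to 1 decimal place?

Term probabilities: M 0.0660, M+2 0.2569, M+4 0.3749, M+6 0.2431, M+8 0.0591. Base peak = M+4.
P(M+4) = C(4,2) × 0.50690^2 × 0.49310^2 = 6 × 0.25694761 × 0.24314761 = 0.374857 (base)
P(M+8) = C(4,4) × 0.50690^0 × 0.49310^4 = 1 × 1.0000 × 0.05912076 = 0.059121
Relative intensity = 0.059121 / 0.374857 × 100 = 15.8

15.8%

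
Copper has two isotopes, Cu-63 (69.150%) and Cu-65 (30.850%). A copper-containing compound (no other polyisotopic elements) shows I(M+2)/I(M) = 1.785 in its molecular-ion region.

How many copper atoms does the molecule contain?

4

For n independent Cu atoms, I(M+2)/I(M) = n · (abundance Cu-65) / (abundance Cu-63) = n · 0.30850/0.69150.
n = 1.785 × 0.69150/0.30850 = 4.00 ≈ 4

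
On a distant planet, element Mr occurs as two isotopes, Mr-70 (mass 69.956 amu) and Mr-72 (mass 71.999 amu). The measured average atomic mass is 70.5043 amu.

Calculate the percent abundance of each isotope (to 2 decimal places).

Mr-70: 73.16%, Mr-72: 26.84%

Let x be the fractional abundance of Mr-70; then Mr-72 has abundance 1 − x.
69.956·x + 71.999·(1 − x) = 70.5043
(69.956 − 71.999)·x = 70.5043 − 71.999
x = -1.4947 / -2.043 = 0.73162 → 73.16% Mr-70, 26.84% Mr-72.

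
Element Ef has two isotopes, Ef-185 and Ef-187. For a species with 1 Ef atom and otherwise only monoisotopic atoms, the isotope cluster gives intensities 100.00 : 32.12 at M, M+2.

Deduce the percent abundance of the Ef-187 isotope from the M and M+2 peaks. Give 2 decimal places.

Write p for the Ef-185 fraction. I(M+2)/I(M) = [C(1,1)·p^0·(1−p)] / p^1 = 1·(1−p)/p = 32.12/100.00 = 0.3212
(1−p)/p = 0.3212/1 = 0.3212  ⇒  p = 1/(1 + 0.3212) = 0.7569
Ef-185: 75.69%, Ef-187: 24.31%.

24.31%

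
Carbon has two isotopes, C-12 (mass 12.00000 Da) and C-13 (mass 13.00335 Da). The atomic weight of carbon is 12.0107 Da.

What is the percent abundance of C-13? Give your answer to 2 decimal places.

With x = fraction of C-12 (so C-13 is 1 − x):
12.00000·x + 13.00335·(1 − x) = 12.0107
(12.00000 − 13.00335)·x = 12.0107 − 13.00335
x = -0.99265 / -1.00335 = 0.98934 → 98.93% C-12, 1.07% C-13.

1.07%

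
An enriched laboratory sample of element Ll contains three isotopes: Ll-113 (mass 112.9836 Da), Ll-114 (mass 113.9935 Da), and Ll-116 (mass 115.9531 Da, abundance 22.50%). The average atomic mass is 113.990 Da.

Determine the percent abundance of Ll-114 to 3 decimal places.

33.495%

The remaining 77.50% is split between Ll-113 (fraction x) and Ll-114 (fraction 0.7750 − x).
Substituting: 112.9836x + 113.9935(0.7750 − x) = 87.9005525
(112.9836 − 113.9935)x = -0.44441  ⇒  x = 0.44005, y = 0.33495
Ll-113: 44.005%, Ll-114: 33.495%.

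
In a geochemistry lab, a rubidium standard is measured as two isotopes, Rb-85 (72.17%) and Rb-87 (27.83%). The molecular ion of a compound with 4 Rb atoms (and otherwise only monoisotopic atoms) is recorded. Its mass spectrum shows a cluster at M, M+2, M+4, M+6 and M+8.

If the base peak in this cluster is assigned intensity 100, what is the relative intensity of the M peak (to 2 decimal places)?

64.83

Term probabilities: M 0.2713, M+2 0.4184, M+4 0.2420, M+6 0.0622, M+8 0.0060. Base peak = M+2.
P(M+2) = C(4,1) × 0.7217^3 × 0.2783^1 = 4 × 0.37589809 × 0.2783 = 0.418450 (base)
P(M) = C(4,0) × 0.7217^4 × 0.2783^0 = 1 × 0.27128565 × 1.0000 = 0.271286
Relative intensity = 0.271286 / 0.418450 × 100 = 64.83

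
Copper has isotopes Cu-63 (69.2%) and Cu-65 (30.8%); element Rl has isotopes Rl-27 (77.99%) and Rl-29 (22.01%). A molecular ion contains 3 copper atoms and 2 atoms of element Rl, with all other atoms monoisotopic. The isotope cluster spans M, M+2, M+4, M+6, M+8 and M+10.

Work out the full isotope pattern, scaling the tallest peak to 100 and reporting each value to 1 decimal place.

Copper pattern (n=3): 0.33137389 : 0.44247034 : 0.19693766 : 0.02921811
Element Rl pattern (n=2): 0.60824401 : 0.34331198 : 0.04844401
Convolve the two distributions (both contribute in 2-u steps):
  M: 0.33137389×0.60824401 = 0.201556
  M+2: 0.33137389×0.34331198 + 0.44247034×0.60824401 = 0.382895
  M+4: 0.33137389×0.04844401 + 0.44247034×0.34331198 + 0.19693766×0.60824401 = 0.287745
  M+6: 0.44247034×0.04844401 + 0.19693766×0.34331198 + 0.02921811×0.60824401 = 0.106818
  M+8: 0.19693766×0.04844401 + 0.02921811×0.34331198 = 0.019571
  M+10: 0.02921811×0.04844401 = 0.001415
Scale to base peak (0.382895) = 100: 52.6 : 100.0 : 75.1 : 27.9 : 5.1 : 0.4

52.6 : 100.0 : 75.1 : 27.9 : 5.1 : 0.4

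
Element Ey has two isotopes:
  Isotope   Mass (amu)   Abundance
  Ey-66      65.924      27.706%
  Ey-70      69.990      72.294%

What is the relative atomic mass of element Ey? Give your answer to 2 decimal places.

Average mass = Σ (abundance × isotope mass) = 0.27706 × 65.924 + 0.72294 × 69.990
= 18.2649 + 50.5986 = 68.8635 amu

68.86 amu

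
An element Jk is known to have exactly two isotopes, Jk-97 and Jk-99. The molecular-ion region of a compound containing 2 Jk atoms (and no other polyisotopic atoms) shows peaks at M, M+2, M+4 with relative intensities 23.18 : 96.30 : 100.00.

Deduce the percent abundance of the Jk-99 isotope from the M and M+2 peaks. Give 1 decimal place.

Write p for the Jk-97 fraction. I(M+2)/I(M) = [C(2,1)·p^1·(1−p)] / p^2 = 2·(1−p)/p = 96.30/23.18 = 4.1544
(1−p)/p = 4.1544/2 = 2.0772  ⇒  p = 1/(1 + 2.0772) = 0.3250
Jk-97: 32.5%, Jk-99: 67.5%.

67.5%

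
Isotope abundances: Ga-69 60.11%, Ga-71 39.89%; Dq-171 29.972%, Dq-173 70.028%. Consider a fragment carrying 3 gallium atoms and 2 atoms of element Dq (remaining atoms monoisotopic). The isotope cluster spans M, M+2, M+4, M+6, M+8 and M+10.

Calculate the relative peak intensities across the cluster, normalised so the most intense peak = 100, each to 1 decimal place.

Gallium pattern (n=3): 0.21719018 : 0.43239309 : 0.28694328 : 0.06347345
Element Dq pattern (n=2): 0.08983208 : 0.41977584 : 0.49039208
Convolve the two distributions (both contribute in 2-u steps):
  M: 0.21719018×0.08983208 = 0.019511
  M+2: 0.21719018×0.41977584 + 0.43239309×0.08983208 = 0.130014
  M+4: 0.21719018×0.49039208 + 0.43239309×0.41977584 + 0.28694328×0.08983208 = 0.313793
  M+6: 0.43239309×0.49039208 + 0.28694328×0.41977584 + 0.06347345×0.08983208 = 0.338196
  M+8: 0.28694328×0.49039208 + 0.06347345×0.41977584 = 0.167359
  M+10: 0.06347345×0.49039208 = 0.031127
Scale to base peak (0.338196) = 100: 5.8 : 38.4 : 92.8 : 100.0 : 49.5 : 9.2

5.8 : 38.4 : 92.8 : 100.0 : 49.5 : 9.2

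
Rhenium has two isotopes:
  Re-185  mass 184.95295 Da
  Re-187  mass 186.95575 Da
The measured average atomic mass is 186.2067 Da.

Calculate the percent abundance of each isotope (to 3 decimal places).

Re-185: 37.400%, Re-187: 62.600%

Let x be the fractional abundance of Re-185; then Re-187 has abundance 1 − x.
184.95295·x + 186.95575·(1 − x) = 186.2067
(184.95295 − 186.95575)·x = 186.2067 − 186.95575
x = -0.74905 / -2.00280 = 0.37400 → 37.400% Re-185, 62.600% Re-187.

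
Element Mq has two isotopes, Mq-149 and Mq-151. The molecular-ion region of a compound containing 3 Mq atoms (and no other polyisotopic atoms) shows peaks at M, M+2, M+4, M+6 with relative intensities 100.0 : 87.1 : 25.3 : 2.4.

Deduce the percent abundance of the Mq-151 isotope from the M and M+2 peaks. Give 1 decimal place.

If p is the fraction of Mq that is Mq-149, then I(M+2)/I(M) = [C(3,1)·p^2·(1−p)] / p^3 = 3·(1−p)/p = 87.1/100.0 = 0.8710
(1−p)/p = 0.8710/3 = 0.2903  ⇒  p = 1/(1 + 0.2903) = 0.7750
Mq-149: 77.5%, Mq-151: 22.5%.

22.5%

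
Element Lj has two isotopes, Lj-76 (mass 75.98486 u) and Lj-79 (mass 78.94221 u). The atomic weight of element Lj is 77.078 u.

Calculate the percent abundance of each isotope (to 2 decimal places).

Lj-76: 63.04%, Lj-79: 36.96%

With x = fraction of Lj-76 (so Lj-79 is 1 − x):
75.98486·x + 78.94221·(1 − x) = 77.078
(75.98486 − 78.94221)·x = 77.078 − 78.94221
x = -1.86421 / -2.95735 = 0.63037 → 63.04% Lj-76, 36.96% Lj-79.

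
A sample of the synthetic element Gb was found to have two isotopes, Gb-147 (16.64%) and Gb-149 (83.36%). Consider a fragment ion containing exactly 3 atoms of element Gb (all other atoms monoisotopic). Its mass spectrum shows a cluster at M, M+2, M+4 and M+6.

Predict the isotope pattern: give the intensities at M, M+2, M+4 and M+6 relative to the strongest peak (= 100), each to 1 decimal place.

0.8 : 12.0 : 59.9 : 100.0

The 3 Gb atoms are independent, so intensities follow the terms of (0.1664 + 0.8336)^3.
P(M) = 0.1664^3 = 0.004607
P(M+2) = 3 × 0.1664^2 × 0.8336^1 = 0.069245
P(M+4) = 3 × 0.1664^1 × 0.8336^2 = 0.346889
P(M+6) = 0.8336^3 = 0.579259
The M+6 peak is largest (0.579259); scaling to 100 gives 0.8 : 12.0 : 59.9 : 100.0.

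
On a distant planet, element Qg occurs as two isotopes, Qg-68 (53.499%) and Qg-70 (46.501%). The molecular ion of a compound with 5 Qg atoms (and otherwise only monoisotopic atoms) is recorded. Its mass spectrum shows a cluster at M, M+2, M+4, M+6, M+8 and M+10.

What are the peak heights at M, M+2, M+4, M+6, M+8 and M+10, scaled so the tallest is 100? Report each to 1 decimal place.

Expanding (0.53499 + 0.46501)^5:
P(M) = 0.53499^5 = 0.043826
P(M+2) = 5 × 0.53499^4 × 0.46501^1 = 0.190465
P(M+4) = 10 × 0.53499^3 × 0.46501^2 = 0.331102
P(M+6) = 10 × 0.53499^2 × 0.46501^3 = 0.287792
P(M+8) = 5 × 0.53499^1 × 0.46501^4 = 0.125073
P(M+10) = 0.46501^5 = 0.021743
The M+4 peak is largest (0.331102); scaling to 100 gives 13.2 : 57.5 : 100.0 : 86.9 : 37.8 : 6.6.

13.2 : 57.5 : 100.0 : 86.9 : 37.8 : 6.6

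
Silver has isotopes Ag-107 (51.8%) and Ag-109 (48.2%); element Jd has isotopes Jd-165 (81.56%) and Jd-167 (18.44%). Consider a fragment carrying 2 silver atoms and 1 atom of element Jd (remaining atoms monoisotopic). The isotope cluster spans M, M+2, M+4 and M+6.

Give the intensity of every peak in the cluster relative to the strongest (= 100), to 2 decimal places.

Silver pattern (n=2): 0.268324 : 0.499352 : 0.232324
Element Jd pattern (n=1): 0.8156 : 0.1844
Convolve the two distributions (both contribute in 2-u steps):
  M: 0.268324×0.8156 = 0.218845
  M+2: 0.268324×0.1844 + 0.499352×0.8156 = 0.456750
  M+4: 0.499352×0.1844 + 0.232324×0.8156 = 0.281564
  M+6: 0.232324×0.1844 = 0.042841
Scale to base peak (0.456750) = 100: 47.91 : 100.00 : 61.65 : 9.38

47.91 : 100.00 : 61.65 : 9.38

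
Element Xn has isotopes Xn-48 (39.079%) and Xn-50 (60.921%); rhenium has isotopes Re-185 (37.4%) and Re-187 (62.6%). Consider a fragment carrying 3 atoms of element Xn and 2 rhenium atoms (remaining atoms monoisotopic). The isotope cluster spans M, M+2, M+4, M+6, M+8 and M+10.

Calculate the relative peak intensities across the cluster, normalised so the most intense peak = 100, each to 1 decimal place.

Element Xn pattern (n=3): 0.05968021 : 0.27910985 : 0.43510968 : 0.22610026
Rhenium pattern (n=2): 0.139876 : 0.468248 : 0.391876
Convolve the two distributions (both contribute in 2-u steps):
  M: 0.05968021×0.139876 = 0.008348
  M+2: 0.05968021×0.468248 + 0.27910985×0.139876 = 0.066986
  M+4: 0.05968021×0.391876 + 0.27910985×0.468248 + 0.43510968×0.139876 = 0.214941
  M+6: 0.27910985×0.391876 + 0.43510968×0.468248 + 0.22610026×0.139876 = 0.344742
  M+8: 0.43510968×0.391876 + 0.22610026×0.468248 = 0.276380
  M+10: 0.22610026×0.391876 = 0.088603
Scale to base peak (0.344742) = 100: 2.4 : 19.4 : 62.3 : 100.0 : 80.2 : 25.7

2.4 : 19.4 : 62.3 : 100.0 : 80.2 : 25.7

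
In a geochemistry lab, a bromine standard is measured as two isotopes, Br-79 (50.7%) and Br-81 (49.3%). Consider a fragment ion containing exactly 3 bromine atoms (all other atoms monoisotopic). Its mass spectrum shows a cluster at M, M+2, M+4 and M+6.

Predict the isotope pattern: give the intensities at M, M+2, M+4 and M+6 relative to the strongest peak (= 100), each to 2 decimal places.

The 3 Br atoms are independent, so intensities follow the terms of (0.507 + 0.493)^3.
P(M) = 0.507^3 = 0.130324
P(M+2) = 3 × 0.507^2 × 0.493^1 = 0.380175
P(M+4) = 3 × 0.507^1 × 0.493^2 = 0.369678
P(M+6) = 0.493^3 = 0.119823
The M+2 peak is largest (0.380175); scaling to 100 gives 34.28 : 100.00 : 97.24 : 31.52.

34.28 : 100.00 : 97.24 : 31.52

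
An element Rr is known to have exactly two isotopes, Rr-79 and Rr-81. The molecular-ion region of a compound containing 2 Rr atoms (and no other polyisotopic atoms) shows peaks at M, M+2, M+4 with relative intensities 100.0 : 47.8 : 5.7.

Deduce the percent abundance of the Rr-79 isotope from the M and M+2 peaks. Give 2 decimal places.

Let p = fractional abundance of Rr-79. I(M+2)/I(M) = [C(2,1)·p^1·(1−p)] / p^2 = 2·(1−p)/p = 47.8/100.0 = 0.4780
(1−p)/p = 0.4780/2 = 0.2390  ⇒  p = 1/(1 + 0.2390) = 0.8071
Rr-79: 80.71%, Rr-81: 19.29%.

80.71%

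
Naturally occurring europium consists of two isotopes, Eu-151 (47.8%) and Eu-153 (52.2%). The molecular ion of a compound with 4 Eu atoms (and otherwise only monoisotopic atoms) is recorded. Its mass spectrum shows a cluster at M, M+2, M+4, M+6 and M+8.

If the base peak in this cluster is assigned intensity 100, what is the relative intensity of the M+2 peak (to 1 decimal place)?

61.0

Binomial terms of (0.478 + 0.522)^4: M 0.0522, M+2 0.2280, M+4 0.3735, M+6 0.2720, M+8 0.0742 → M+4 is the base peak.
P(M+4) = C(4,2) × 0.478^2 × 0.522^2 = 6 × 0.228484 × 0.272484 = 0.373549 (base)
P(M+2) = C(4,1) × 0.478^3 × 0.522^1 = 4 × 0.10921535 × 0.5220 = 0.228042
Relative intensity = 0.228042 / 0.373549 × 100 = 61.0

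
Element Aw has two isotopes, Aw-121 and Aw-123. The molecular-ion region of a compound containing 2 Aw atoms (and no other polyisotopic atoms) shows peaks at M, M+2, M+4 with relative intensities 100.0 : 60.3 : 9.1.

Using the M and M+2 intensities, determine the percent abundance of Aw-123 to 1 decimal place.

23.2%

Let p = fractional abundance of Aw-121. I(M+2)/I(M) = [C(2,1)·p^1·(1−p)] / p^2 = 2·(1−p)/p = 60.3/100.0 = 0.6030
(1−p)/p = 0.6030/2 = 0.3015  ⇒  p = 1/(1 + 0.3015) = 0.7683
Aw-121: 76.8%, Aw-123: 23.2%.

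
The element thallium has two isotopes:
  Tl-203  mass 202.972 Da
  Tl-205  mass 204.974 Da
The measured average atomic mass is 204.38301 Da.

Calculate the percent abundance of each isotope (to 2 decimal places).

Tl-203: 29.52%, Tl-205: 70.48%

With x = fraction of Tl-203 (so Tl-205 is 1 − x):
202.972·x + 204.974·(1 − x) = 204.38301
(202.972 − 204.974)·x = 204.38301 − 204.974
x = -0.59099 / -2.002 = 0.29520 → 29.52% Tl-203, 70.48% Tl-205.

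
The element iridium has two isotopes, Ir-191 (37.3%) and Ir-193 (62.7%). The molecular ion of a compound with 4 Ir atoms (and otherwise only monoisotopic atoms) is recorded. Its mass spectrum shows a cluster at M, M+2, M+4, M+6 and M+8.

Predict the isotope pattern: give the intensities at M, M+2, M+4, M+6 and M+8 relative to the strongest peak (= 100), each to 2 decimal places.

Each Ir atom is independently Ir-191 (p = 0.373) or Ir-193 (q = 0.627); the cluster is the binomial expansion (p + q)^4.
P(M) = 0.373^4 = 0.019357
P(M+2) = 4 × 0.373^3 × 0.627^1 = 0.130153
P(M+4) = 6 × 0.373^2 × 0.627^2 = 0.328174
P(M+6) = 4 × 0.373^1 × 0.627^3 = 0.367766
P(M+8) = 0.627^4 = 0.154550
The M+6 peak is largest (0.367766); scaling to 100 gives 5.26 : 35.39 : 89.23 : 100.00 : 42.02.

5.26 : 35.39 : 89.23 : 100.00 : 42.02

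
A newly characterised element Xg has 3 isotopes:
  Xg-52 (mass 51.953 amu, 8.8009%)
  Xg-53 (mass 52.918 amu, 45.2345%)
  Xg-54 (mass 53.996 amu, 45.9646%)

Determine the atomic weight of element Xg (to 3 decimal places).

53.329 amu

The abundance-weighted mean is 0.088009 × 51.953 + 0.452345 × 52.918 + 0.459646 × 53.996
= 4.5723 + 23.9372 + 24.8190 = 53.3285 amu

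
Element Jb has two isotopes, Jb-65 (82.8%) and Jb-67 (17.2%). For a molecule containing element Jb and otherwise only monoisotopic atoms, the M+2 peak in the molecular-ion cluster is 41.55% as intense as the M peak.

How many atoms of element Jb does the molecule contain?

The M+2/M ratio from n Jb atoms is n · q/p = n · 0.172/0.828.
n = 0.4155 × 0.828/0.172 = 2.00 ≈ 2

2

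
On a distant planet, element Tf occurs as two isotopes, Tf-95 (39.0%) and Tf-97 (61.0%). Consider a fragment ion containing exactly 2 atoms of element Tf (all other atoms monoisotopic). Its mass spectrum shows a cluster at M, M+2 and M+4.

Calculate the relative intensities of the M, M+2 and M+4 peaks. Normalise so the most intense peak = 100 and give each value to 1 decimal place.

32.0 : 100.0 : 78.2

Each Tf atom is independently Tf-95 (p = 0.390) or Tf-97 (q = 0.610); the cluster is the binomial expansion (p + q)^2.
P(M) = 0.390^2 = 0.152100
P(M+2) = 2 × 0.390^1 × 0.610^1 = 0.475800
P(M+4) = 0.610^2 = 0.372100
The M+2 peak is largest (0.475800); scaling to 100 gives 32.0 : 100.0 : 78.2.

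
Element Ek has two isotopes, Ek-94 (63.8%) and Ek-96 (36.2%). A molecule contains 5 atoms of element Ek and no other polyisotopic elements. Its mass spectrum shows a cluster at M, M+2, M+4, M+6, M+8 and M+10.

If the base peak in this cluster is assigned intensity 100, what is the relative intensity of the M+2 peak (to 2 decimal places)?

88.12

Term probabilities: M 0.1057, M+2 0.2999, M+4 0.3403, M+6 0.1931, M+8 0.0548, M+10 0.0062. Base peak = M+4.
P(M+4) = C(5,2) × 0.638^3 × 0.362^2 = 10 × 0.25969407 × 0.131044 = 0.340313 (base)
P(M+2) = C(5,1) × 0.638^4 × 0.362^1 = 5 × 0.16568482 × 0.3620 = 0.299890
Relative intensity = 0.299890 / 0.340313 × 100 = 88.12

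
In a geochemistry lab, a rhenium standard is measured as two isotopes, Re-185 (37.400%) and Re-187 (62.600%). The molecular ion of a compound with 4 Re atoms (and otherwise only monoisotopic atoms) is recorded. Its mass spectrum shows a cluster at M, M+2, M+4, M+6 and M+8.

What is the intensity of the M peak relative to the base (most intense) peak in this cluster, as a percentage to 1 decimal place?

5.3%

Binomial terms of (0.37400 + 0.62600)^4: M 0.0196, M+2 0.1310, M+4 0.3289, M+6 0.3670, M+8 0.1536 → M+6 is the base peak.
P(M+6) = C(4,3) × 0.37400^1 × 0.62600^3 = 4 × 0.3740 × 0.24531438 = 0.366990 (base)
P(M) = C(4,0) × 0.37400^4 × 0.62600^0 = 1 × 0.0195653 × 1.0000 = 0.019565
Relative intensity = 0.019565 / 0.366990 × 100 = 5.3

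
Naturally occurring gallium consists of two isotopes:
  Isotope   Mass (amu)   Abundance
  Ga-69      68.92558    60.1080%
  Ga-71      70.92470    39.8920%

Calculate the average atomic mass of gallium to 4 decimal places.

Ar = Σ fᵢ·mᵢ = 0.601080 × 68.92558 + 0.398920 × 70.92470
= 41.429788 + 28.293281 = 69.723069 amu

69.7231 amu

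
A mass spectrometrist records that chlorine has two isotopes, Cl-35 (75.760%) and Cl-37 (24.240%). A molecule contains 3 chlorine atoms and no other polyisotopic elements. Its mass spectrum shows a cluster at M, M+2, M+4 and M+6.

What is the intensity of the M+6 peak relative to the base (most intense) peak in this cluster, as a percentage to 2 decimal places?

(0.75760 + 0.24240)^3 gives M 0.4348, M+2 0.4174, M+4 0.1335, M+6 0.0142; the largest is M.
P(M) = C(3,0) × 0.75760^3 × 0.24240^0 = 1 × 0.4348304 × 1.0000 = 0.434830 (base)
P(M+6) = C(3,3) × 0.75760^0 × 0.24240^3 = 1 × 1.0000 × 0.01424288 = 0.014243
Relative intensity = 0.014243 / 0.434830 × 100 = 3.28

3.28%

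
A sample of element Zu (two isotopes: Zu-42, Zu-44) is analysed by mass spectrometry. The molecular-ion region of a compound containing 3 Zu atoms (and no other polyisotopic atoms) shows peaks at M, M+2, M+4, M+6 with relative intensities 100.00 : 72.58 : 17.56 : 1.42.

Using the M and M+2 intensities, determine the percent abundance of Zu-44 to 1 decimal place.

19.5%

If p is the fraction of Zu that is Zu-42, then I(M+2)/I(M) = [C(3,1)·p^2·(1−p)] / p^3 = 3·(1−p)/p = 72.58/100.00 = 0.7258
(1−p)/p = 0.7258/3 = 0.2419  ⇒  p = 1/(1 + 0.2419) = 0.8052
Zu-42: 80.5%, Zu-44: 19.5%.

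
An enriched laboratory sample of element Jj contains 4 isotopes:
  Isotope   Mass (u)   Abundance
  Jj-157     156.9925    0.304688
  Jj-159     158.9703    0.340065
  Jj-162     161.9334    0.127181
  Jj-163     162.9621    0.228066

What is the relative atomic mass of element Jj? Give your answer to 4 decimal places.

159.6549 u

Ar = Σ fᵢ·mᵢ = 0.304688 × 156.9925 + 0.340065 × 158.9703 + 0.127181 × 161.9334 + 0.228066 × 162.9621
= 47.83373 + 54.06024 + 20.59485 + 37.16611 = 159.65493 u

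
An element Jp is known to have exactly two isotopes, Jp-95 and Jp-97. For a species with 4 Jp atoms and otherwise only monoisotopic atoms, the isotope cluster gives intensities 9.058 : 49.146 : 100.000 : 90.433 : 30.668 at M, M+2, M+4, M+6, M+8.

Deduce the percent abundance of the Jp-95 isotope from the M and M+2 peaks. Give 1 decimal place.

If p is the fraction of Jp that is Jp-95, then I(M+2)/I(M) = [C(4,1)·p^3·(1−p)] / p^4 = 4·(1−p)/p = 49.146/9.058 = 5.4257
(1−p)/p = 5.4257/4 = 1.3564  ⇒  p = 1/(1 + 1.3564) = 0.4244
Jp-95: 42.4%, Jp-97: 57.6%.

42.4%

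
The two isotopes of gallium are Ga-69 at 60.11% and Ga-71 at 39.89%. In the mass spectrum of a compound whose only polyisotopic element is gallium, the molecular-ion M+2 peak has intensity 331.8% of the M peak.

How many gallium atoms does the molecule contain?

5

For n independent Ga atoms, I(M+2)/I(M) = n · (abundance Ga-71) / (abundance Ga-69) = n · 0.3989/0.6011.
n = 3.318 × 0.6011/0.3989 = 5.00 ≈ 5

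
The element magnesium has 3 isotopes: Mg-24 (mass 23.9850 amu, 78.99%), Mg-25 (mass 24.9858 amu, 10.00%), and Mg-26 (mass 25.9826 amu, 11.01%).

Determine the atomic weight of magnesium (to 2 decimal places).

24.31 amu

Average mass = Σ (abundance × isotope mass) = 0.7899 × 23.9850 + 0.1000 × 24.9858 + 0.1101 × 25.9826
= 18.94575 + 2.49858 + 2.86068 = 24.30501 amu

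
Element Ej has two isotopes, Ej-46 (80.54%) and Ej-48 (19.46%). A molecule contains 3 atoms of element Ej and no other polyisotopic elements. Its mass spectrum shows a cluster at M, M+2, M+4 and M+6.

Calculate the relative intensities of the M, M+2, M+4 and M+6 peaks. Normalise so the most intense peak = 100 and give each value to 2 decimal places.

The 3 Ej atoms are independent, so intensities follow the terms of (0.8054 + 0.1946)^3.
P(M) = 0.8054^3 = 0.522438
P(M+2) = 3 × 0.8054^2 × 0.1946^1 = 0.378693
P(M+4) = 3 × 0.8054^1 × 0.1946^2 = 0.091499
P(M+6) = 0.1946^3 = 0.007369
The M peak is largest (0.522438); scaling to 100 gives 100.00 : 72.49 : 17.51 : 1.41.

100.00 : 72.49 : 17.51 : 1.41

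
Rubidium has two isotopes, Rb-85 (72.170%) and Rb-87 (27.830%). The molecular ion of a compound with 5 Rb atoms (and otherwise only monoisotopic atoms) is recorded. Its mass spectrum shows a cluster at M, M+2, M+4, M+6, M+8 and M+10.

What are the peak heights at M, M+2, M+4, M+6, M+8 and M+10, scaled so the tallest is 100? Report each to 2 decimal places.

Expanding (0.72170 + 0.27830)^5:
P(M) = 0.72170^5 = 0.195787
P(M+2) = 5 × 0.72170^4 × 0.27830^1 = 0.377494
P(M+4) = 10 × 0.72170^3 × 0.27830^2 = 0.291136
P(M+6) = 10 × 0.72170^2 × 0.27830^3 = 0.112267
P(M+8) = 5 × 0.72170^1 × 0.27830^4 = 0.021646
P(M+10) = 0.27830^5 = 0.001669
The M+2 peak is largest (0.377494); scaling to 100 gives 51.86 : 100.00 : 77.12 : 29.74 : 5.73 : 0.44.

51.86 : 100.00 : 77.12 : 29.74 : 5.73 : 0.44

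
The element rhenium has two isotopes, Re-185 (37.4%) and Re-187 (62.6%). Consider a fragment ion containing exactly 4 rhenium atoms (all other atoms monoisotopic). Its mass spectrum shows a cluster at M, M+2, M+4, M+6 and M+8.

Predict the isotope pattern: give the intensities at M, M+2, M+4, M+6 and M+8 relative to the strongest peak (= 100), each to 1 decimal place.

5.3 : 35.7 : 89.6 : 100.0 : 41.8

Each Re atom is independently Re-185 (p = 0.374) or Re-187 (q = 0.626); the cluster is the binomial expansion (p + q)^4.
P(M) = 0.374^4 = 0.019565
P(M+2) = 4 × 0.374^3 × 0.626^1 = 0.130993
P(M+4) = 6 × 0.374^2 × 0.626^2 = 0.328884
P(M+6) = 4 × 0.374^1 × 0.626^3 = 0.366990
P(M+8) = 0.626^4 = 0.153567
The M+6 peak is largest (0.366990); scaling to 100 gives 5.3 : 35.7 : 89.6 : 100.0 : 41.8.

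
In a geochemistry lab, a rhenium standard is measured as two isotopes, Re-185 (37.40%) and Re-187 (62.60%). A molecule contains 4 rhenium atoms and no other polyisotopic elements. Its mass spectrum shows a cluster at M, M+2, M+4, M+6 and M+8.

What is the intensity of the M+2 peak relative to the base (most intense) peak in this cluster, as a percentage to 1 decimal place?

35.7%

Binomial terms of (0.3740 + 0.6260)^4: M 0.0196, M+2 0.1310, M+4 0.3289, M+6 0.3670, M+8 0.1536 → M+6 is the base peak.
P(M+6) = C(4,3) × 0.3740^1 × 0.6260^3 = 4 × 0.3740 × 0.24531438 = 0.366990 (base)
P(M+2) = C(4,1) × 0.3740^3 × 0.6260^1 = 4 × 0.05231362 × 0.6260 = 0.130993
Relative intensity = 0.130993 / 0.366990 × 100 = 35.7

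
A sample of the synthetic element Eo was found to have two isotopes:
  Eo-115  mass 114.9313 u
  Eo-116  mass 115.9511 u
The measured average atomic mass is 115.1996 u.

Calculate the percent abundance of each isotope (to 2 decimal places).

Eo-115: 73.69%, Eo-116: 26.31%

Writing the weighted mean with unknown fraction x of Eo-115:
114.9313·x + 115.9511·(1 − x) = 115.1996
(114.9313 − 115.9511)·x = 115.1996 − 115.9511
x = -0.7515 / -1.0198 = 0.73691 → 73.69% Eo-115, 26.31% Eo-116.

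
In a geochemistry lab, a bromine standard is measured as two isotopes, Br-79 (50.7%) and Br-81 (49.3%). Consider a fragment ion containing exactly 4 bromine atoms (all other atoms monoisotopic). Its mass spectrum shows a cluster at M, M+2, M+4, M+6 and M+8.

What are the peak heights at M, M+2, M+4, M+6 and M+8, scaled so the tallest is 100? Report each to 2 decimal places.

17.63 : 68.56 : 100.00 : 64.83 : 15.76

The 4 Br atoms are independent, so intensities follow the terms of (0.507 + 0.493)^4.
P(M) = 0.507^4 = 0.066074
P(M+2) = 4 × 0.507^3 × 0.493^1 = 0.256999
P(M+4) = 6 × 0.507^2 × 0.493^2 = 0.374853
P(M+6) = 4 × 0.507^1 × 0.493^3 = 0.243001
P(M+8) = 0.493^4 = 0.059073
The M+4 peak is largest (0.374853); scaling to 100 gives 17.63 : 68.56 : 100.00 : 64.83 : 15.76.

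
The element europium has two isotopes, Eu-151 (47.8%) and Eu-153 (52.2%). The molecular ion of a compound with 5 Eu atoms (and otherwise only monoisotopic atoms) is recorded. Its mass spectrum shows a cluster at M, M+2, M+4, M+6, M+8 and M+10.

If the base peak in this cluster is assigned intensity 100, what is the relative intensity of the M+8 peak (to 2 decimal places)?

(0.478 + 0.522)^5 gives M 0.0250, M+2 0.1363, M+4 0.2976, M+6 0.3250, M+8 0.1775, M+10 0.0388; the largest is M+6.
P(M+6) = C(5,3) × 0.478^2 × 0.522^3 = 10 × 0.228484 × 0.14223665 = 0.324988 (base)
P(M+8) = C(5,4) × 0.478^1 × 0.522^4 = 5 × 0.4780 × 0.07424753 = 0.177452
Relative intensity = 0.177452 / 0.324988 × 100 = 54.60

54.60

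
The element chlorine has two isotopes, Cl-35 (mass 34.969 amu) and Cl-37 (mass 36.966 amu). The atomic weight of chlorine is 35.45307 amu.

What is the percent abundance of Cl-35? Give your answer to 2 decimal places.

75.76%

Let x be the fractional abundance of Cl-35; then Cl-37 has abundance 1 − x.
34.969·x + 36.966·(1 − x) = 35.45307
(34.969 − 36.966)·x = 35.45307 − 36.966
x = -1.51293 / -1.997 = 0.75760 → 75.76% Cl-35, 24.24% Cl-37.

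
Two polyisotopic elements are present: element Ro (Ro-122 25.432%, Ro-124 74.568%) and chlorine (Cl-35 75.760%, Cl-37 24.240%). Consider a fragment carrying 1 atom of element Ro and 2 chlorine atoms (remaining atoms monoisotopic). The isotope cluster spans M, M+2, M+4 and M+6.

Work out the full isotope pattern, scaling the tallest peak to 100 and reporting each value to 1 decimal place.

28.0 : 100.0 : 55.4 : 8.4

Element Ro pattern (n=1): 0.25432 : 0.74568
Chlorine pattern (n=2): 0.57395776 : 0.36728448 : 0.05875776
Convolve the two distributions (both contribute in 2-u steps):
  M: 0.25432×0.57395776 = 0.145969
  M+2: 0.25432×0.36728448 + 0.74568×0.57395776 = 0.521397
  M+4: 0.25432×0.05875776 + 0.74568×0.36728448 = 0.288820
  M+6: 0.74568×0.05875776 = 0.043814
Scale to base peak (0.521397) = 100: 28.0 : 100.0 : 55.4 : 8.4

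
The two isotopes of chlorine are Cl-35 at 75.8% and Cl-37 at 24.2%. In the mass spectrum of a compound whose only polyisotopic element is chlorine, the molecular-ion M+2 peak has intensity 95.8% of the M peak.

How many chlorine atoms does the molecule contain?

The M+2/M ratio from n Cl atoms is n · q/p = n · 0.242/0.758.
n = 0.958 × 0.758/0.242 = 3.00 ≈ 3

3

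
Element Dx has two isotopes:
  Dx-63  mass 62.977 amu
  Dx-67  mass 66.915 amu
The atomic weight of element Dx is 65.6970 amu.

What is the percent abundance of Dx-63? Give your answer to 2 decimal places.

30.93%

With x = fraction of Dx-63 (so Dx-67 is 1 − x):
62.977·x + 66.915·(1 − x) = 65.6970
(62.977 − 66.915)·x = 65.6970 − 66.915
x = -1.2180 / -3.938 = 0.30929 → 30.93% Dx-63, 69.07% Dx-67.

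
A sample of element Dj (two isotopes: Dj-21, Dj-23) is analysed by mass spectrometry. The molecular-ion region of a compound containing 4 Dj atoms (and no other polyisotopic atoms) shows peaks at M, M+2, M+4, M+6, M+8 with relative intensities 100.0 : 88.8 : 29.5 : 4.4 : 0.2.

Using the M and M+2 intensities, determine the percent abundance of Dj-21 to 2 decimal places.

81.83%

Let p = fractional abundance of Dj-21. I(M+2)/I(M) = [C(4,1)·p^3·(1−p)] / p^4 = 4·(1−p)/p = 88.8/100.0 = 0.8880
(1−p)/p = 0.8880/4 = 0.2220  ⇒  p = 1/(1 + 0.2220) = 0.8183
Dj-21: 81.83%, Dj-23: 18.17%.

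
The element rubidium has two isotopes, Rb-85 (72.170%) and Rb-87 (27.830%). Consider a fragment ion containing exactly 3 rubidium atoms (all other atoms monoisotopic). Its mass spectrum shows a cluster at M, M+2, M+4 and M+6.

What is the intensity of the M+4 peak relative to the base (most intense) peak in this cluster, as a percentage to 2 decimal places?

Binomial terms of (0.72170 + 0.27830)^3: M 0.3759, M+2 0.4349, M+4 0.1677, M+6 0.0216 → M+2 is the base peak.
P(M+2) = C(3,1) × 0.72170^2 × 0.27830^1 = 3 × 0.52085089 × 0.2783 = 0.434858 (base)
P(M+4) = C(3,2) × 0.72170^1 × 0.27830^2 = 3 × 0.7217 × 0.07745089 = 0.167689
Relative intensity = 0.167689 / 0.434858 × 100 = 38.56

38.56%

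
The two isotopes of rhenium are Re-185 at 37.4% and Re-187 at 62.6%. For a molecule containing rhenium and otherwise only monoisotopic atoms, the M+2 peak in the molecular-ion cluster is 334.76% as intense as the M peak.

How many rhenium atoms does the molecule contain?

The M+2/M ratio from n Re atoms is n · q/p = n · 0.626/0.374.
n = 3.3476 × 0.374/0.626 = 2.00 ≈ 2

2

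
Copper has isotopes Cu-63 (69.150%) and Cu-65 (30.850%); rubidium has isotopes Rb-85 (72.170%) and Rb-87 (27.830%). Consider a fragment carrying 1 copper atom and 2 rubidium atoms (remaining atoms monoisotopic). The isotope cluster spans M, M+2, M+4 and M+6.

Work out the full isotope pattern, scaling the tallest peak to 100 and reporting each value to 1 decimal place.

Copper pattern (n=1): 0.6915 : 0.3085
Rubidium pattern (n=2): 0.52085089 : 0.40169822 : 0.07745089
Convolve the two distributions (both contribute in 2-u steps):
  M: 0.6915×0.52085089 = 0.360168
  M+2: 0.6915×0.40169822 + 0.3085×0.52085089 = 0.438457
  M+4: 0.6915×0.07745089 + 0.3085×0.40169822 = 0.177481
  M+6: 0.3085×0.07745089 = 0.023894
Scale to base peak (0.438457) = 100: 82.1 : 100.0 : 40.5 : 5.4

82.1 : 100.0 : 40.5 : 5.4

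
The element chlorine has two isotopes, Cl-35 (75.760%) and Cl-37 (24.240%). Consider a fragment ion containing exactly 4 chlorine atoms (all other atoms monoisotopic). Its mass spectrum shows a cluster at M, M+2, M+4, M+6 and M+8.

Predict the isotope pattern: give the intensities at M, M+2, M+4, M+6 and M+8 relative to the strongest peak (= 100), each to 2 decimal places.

78.14 : 100.00 : 47.99 : 10.24 : 0.82

The 4 Cl atoms are independent, so intensities follow the terms of (0.75760 + 0.24240)^4.
P(M) = 0.75760^4 = 0.329428
P(M+2) = 4 × 0.75760^3 × 0.24240^1 = 0.421612
P(M+4) = 6 × 0.75760^2 × 0.24240^2 = 0.202347
P(M+6) = 4 × 0.75760^1 × 0.24240^3 = 0.043162
P(M+8) = 0.24240^4 = 0.003452
The M+2 peak is largest (0.421612); scaling to 100 gives 78.14 : 100.00 : 47.99 : 10.24 : 0.82.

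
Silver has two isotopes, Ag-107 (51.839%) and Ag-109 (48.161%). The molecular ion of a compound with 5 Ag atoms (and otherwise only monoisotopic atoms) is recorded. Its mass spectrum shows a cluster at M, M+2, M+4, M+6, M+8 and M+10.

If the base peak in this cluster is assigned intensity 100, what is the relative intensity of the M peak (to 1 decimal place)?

11.6

(0.51839 + 0.48161)^5 gives M 0.0374, M+2 0.1739, M+4 0.3231, M+6 0.3002, M+8 0.1394, M+10 0.0259; the largest is M+4.
P(M+4) = C(5,2) × 0.51839^3 × 0.48161^2 = 10 × 0.13930601 × 0.23194819 = 0.323118 (base)
P(M) = C(5,0) × 0.51839^5 × 0.48161^0 = 1 × 0.03743545 × 1.0000 = 0.037435
Relative intensity = 0.037435 / 0.323118 × 100 = 11.6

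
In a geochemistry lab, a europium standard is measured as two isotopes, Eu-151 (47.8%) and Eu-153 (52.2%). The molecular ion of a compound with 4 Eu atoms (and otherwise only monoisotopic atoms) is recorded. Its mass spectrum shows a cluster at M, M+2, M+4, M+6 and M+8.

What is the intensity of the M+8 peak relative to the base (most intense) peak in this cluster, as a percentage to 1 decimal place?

Binomial terms of (0.478 + 0.522)^4: M 0.0522, M+2 0.2280, M+4 0.3735, M+6 0.2720, M+8 0.0742 → M+4 is the base peak.
P(M+4) = C(4,2) × 0.478^2 × 0.522^2 = 6 × 0.228484 × 0.272484 = 0.373549 (base)
P(M+8) = C(4,4) × 0.478^0 × 0.522^4 = 1 × 1.0000 × 0.07424753 = 0.074248
Relative intensity = 0.074248 / 0.373549 × 100 = 19.9

19.9%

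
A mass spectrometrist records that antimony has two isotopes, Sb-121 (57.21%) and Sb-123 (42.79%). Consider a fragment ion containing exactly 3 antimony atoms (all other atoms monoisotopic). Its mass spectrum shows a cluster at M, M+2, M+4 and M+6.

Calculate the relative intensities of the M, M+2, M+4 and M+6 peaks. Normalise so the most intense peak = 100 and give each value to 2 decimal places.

The 3 Sb atoms are independent, so intensities follow the terms of (0.5721 + 0.4279)^3.
P(M) = 0.5721^3 = 0.187247
P(M+2) = 3 × 0.5721^2 × 0.4279^1 = 0.420153
P(M+4) = 3 × 0.5721^1 × 0.4279^2 = 0.314252
P(M+6) = 0.4279^3 = 0.078348
The M+2 peak is largest (0.420153); scaling to 100 gives 44.57 : 100.00 : 74.79 : 18.65.

44.57 : 100.00 : 74.79 : 18.65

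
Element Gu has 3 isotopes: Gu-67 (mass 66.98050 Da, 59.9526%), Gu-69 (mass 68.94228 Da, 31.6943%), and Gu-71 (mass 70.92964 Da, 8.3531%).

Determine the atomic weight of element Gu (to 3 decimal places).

Ar = Σ fᵢ·mᵢ = 0.599526 × 66.98050 + 0.316943 × 68.94228 + 0.083531 × 70.92964
= 40.156551 + 21.850773 + 5.924824 = 67.932148 Da

67.932 Da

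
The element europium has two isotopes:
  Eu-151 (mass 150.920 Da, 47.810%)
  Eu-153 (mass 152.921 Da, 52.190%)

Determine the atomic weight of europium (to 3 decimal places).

151.964 Da

Ar = Σ fᵢ·mᵢ = 0.47810 × 150.920 + 0.52190 × 152.921
= 72.1549 + 79.8095 = 151.9644 Da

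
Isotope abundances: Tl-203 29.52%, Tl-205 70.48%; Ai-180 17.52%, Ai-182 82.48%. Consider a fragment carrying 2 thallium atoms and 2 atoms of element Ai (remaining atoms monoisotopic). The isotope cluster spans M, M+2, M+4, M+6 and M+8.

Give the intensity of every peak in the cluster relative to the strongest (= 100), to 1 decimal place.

0.6 : 8.9 : 45.7 : 100.0 : 79.2

Thallium pattern (n=2): 0.08714304 : 0.41611392 : 0.49674304
Element Ai pattern (n=2): 0.03069504 : 0.28900992 : 0.68029504
Convolve the two distributions (both contribute in 2-u steps):
  M: 0.08714304×0.03069504 = 0.002675
  M+2: 0.08714304×0.28900992 + 0.41611392×0.03069504 = 0.037958
  M+4: 0.08714304×0.68029504 + 0.41611392×0.28900992 + 0.49674304×0.03069504 = 0.194792
  M+6: 0.41611392×0.68029504 + 0.49674304×0.28900992 = 0.426644
  M+8: 0.49674304×0.68029504 = 0.337932
Scale to base peak (0.426644) = 100: 0.6 : 8.9 : 45.7 : 100.0 : 79.2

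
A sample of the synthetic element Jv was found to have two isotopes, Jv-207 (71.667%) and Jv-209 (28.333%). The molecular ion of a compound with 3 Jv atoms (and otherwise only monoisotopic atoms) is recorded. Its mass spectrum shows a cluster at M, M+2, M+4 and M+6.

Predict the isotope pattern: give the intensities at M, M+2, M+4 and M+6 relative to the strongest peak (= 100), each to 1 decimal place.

84.3 : 100.0 : 39.5 : 5.2

The 3 Jv atoms are independent, so intensities follow the terms of (0.71667 + 0.28333)^3.
P(M) = 0.71667^3 = 0.368093
P(M+2) = 3 × 0.71667^2 × 0.28333^1 = 0.436568
P(M+4) = 3 × 0.71667^1 × 0.28333^2 = 0.172594
P(M+6) = 0.28333^3 = 0.022745
The M+2 peak is largest (0.436568); scaling to 100 gives 84.3 : 100.0 : 39.5 : 5.2.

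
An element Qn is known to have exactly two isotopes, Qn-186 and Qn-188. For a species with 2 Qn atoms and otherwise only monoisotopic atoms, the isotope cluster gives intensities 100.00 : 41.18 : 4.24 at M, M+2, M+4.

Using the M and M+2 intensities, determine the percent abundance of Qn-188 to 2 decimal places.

17.07%

If p is the fraction of Qn that is Qn-186, then I(M+2)/I(M) = [C(2,1)·p^1·(1−p)] / p^2 = 2·(1−p)/p = 41.18/100.00 = 0.4118
(1−p)/p = 0.4118/2 = 0.2059  ⇒  p = 1/(1 + 0.2059) = 0.8293
Qn-186: 82.93%, Qn-188: 17.07%.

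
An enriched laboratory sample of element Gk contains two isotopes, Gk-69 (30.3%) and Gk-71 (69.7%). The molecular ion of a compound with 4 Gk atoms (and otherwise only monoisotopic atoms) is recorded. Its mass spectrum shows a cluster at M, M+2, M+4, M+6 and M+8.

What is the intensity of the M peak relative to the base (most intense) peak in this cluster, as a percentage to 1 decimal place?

Binomial terms of (0.303 + 0.697)^4: M 0.0084, M+2 0.0776, M+4 0.2676, M+6 0.4104, M+8 0.2360 → M+6 is the base peak.
P(M+6) = C(4,3) × 0.303^1 × 0.697^3 = 4 × 0.3030 × 0.33860887 = 0.410394 (base)
P(M) = C(4,0) × 0.303^4 × 0.697^0 = 1 × 0.00842889 × 1.0000 = 0.008429
Relative intensity = 0.008429 / 0.410394 × 100 = 2.1

2.1%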